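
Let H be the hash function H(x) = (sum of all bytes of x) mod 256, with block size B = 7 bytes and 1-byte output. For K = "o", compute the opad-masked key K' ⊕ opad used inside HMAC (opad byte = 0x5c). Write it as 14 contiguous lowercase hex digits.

335c5c5c5c5c5c

Key "o" = 6f is 1 byte ≤ B = 7; zero-pad to 7 bytes: K' = 6f 00 00 00 00 00 00.
XOR each byte with 0x5c: 6f⊕5c=33, 00⊕5c=5c, 00⊕5c=5c, 00⊕5c=5c, 00⊕5c=5c, 00⊕5c=5c, 00⊕5c=5c.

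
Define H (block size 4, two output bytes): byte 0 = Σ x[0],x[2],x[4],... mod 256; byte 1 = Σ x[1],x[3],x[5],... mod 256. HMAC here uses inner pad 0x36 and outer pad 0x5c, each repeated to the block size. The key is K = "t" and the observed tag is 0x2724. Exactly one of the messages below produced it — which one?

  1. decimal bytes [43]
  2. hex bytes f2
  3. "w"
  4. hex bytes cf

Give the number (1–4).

Key "t" = 74 is 1 byte ≤ B = 4; zero-pad to 4 bytes: K' = 74 00 00 00.
K' ⊕ ipad = 42 36 36 36; K' ⊕ opad = 28 5c 5c 5c.
m1: inner = H(42 36 36 36 2b) = a3 6c; tag = H(28 5c 5c 5c a3 6c) = 2724 ← matches
m2: inner = H(42 36 36 36 f2) = 6a 6c; tag = H(28 5c 5c 5c 6a 6c) = ee24
m3: inner = H(42 36 36 36 77) = ef 6c; tag = H(28 5c 5c 5c ef 6c) = 7324
m4: inner = H(42 36 36 36 cf) = 47 6c; tag = H(28 5c 5c 5c 47 6c) = cb24

1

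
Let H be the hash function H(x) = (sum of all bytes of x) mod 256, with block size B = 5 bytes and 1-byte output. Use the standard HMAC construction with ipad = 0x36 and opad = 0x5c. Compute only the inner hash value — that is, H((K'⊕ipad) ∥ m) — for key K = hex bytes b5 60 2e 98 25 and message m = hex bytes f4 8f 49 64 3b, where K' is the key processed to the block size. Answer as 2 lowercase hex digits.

Key hex bytes b5 60 2e 98 25 is exactly B = 5 bytes: K' = b5 60 2e 98 25.
K' ⊕ ipad = 83 56 18 ae 13.
Inner input = 83 56 18 ae 13 ∥ f4 8f 49 64 3b.
Inner hash: sum = 131+86+24+174+19+244+143+73+100+59 = 1053; mod 256 = 29 → 1d.

1d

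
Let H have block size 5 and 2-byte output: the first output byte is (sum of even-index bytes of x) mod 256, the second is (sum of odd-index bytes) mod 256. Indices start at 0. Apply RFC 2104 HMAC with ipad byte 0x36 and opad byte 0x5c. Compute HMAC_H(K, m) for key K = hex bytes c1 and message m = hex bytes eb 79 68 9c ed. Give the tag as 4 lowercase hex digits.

Key hex bytes c1 is 1 byte ≤ B = 5; zero-pad to 5 bytes: K' = c1 00 00 00 00.
K' ⊕ ipad = f7 36 36 36 36.  K' ⊕ opad = 9d 5c 5c 5c 5c.
Inner input = (K'⊕ipad) ∥ m = f7 36 36 36 36 ∥ eb 79 68 9c ed.
Inner hash: even-index sum = 632 mod 256 = 120; odd-index sum = 684 mod 256 = 172 → 78 ac.
Outer input = (K'⊕opad) ∥ inner = 9d 5c 5c 5c 5c ∥ 78 ac.
Outer hash (tag): even-index sum = 513 mod 256 = 1; odd-index sum = 304 mod 256 = 48 → 01 30.

0130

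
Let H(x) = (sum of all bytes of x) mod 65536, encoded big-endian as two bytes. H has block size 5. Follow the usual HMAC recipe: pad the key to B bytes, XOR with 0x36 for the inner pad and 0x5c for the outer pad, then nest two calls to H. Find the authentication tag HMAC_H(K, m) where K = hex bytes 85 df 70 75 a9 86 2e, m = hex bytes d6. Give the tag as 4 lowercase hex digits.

Key hex bytes 85 df 70 75 a9 86 2e is 7 bytes > B = 5, so hash it first: H(key) = 03 a6, then zero-pad to 5 bytes: K' = 03 a6 00 00 00.
K' ⊕ ipad = 35 90 36 36 36.  K' ⊕ opad = 5f fa 5c 5c 5c.
Inner input = (K'⊕ipad) ∥ m = 35 90 36 36 36 ∥ d6.
Inner hash: sum = 53+144+54+54+54+214 = 573 → 02 3d.
Outer input = (K'⊕opad) ∥ inner = 5f fa 5c 5c 5c ∥ 02 3d.
Outer hash (tag): sum = 95+250+92+92+92+2+61 = 684 → 02 ac.

02ac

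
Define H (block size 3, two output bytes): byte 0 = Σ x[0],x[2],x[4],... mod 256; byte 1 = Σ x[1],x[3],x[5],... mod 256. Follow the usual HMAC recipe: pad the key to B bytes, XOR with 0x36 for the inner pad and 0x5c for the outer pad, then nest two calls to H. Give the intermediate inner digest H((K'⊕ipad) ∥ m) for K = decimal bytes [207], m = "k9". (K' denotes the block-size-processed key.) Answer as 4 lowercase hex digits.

Key decimal bytes [207] = cf is 1 byte ≤ B = 3; zero-pad to 3 bytes: K' = cf 00 00.
K' ⊕ ipad = f9 36 36.
Inner input = f9 36 36 ∥ 6b 39.
Inner hash: even-index sum = 360 mod 256 = 104; odd-index sum = 161 mod 256 = 161 → 68 a1.

68a1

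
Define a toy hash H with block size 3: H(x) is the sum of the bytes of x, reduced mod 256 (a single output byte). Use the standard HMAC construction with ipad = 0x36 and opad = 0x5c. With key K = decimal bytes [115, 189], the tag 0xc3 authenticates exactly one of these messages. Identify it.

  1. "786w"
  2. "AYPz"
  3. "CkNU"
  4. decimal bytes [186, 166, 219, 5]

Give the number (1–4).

3

Key decimal bytes [115, 189] = 73 bd is 2 bytes ≤ B = 3; zero-pad to 3 bytes: K' = 73 bd 00.
K' ⊕ ipad = 45 8b 36; K' ⊕ opad = 2f e1 5c.
m1: inner = H(45 8b 36 37 38 36 77) = 22; tag = H(2f e1 5c 22) = 8e
m2: inner = H(45 8b 36 41 59 50 7a) = 6a; tag = H(2f e1 5c 6a) = d6
m3: inner = H(45 8b 36 43 6b 4e 55) = 57; tag = H(2f e1 5c 57) = c3 ← matches
m4: inner = H(45 8b 36 ba a6 db 05) = 46; tag = H(2f e1 5c 46) = b2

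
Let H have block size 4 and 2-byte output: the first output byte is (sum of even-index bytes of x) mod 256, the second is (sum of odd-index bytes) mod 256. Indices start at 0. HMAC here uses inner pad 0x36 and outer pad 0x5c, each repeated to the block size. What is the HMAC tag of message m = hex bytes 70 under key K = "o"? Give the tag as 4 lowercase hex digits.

Key "o" = 6f is 1 byte ≤ B = 4; zero-pad to 4 bytes: K' = 6f 00 00 00.
K' ⊕ ipad = 59 36 36 36.  K' ⊕ opad = 33 5c 5c 5c.
Inner input = (K'⊕ipad) ∥ m = 59 36 36 36 ∥ 70.
Inner hash: even-index sum = 255 mod 256 = 255; odd-index sum = 108 mod 256 = 108 → ff 6c.
Outer input = (K'⊕opad) ∥ inner = 33 5c 5c 5c ∥ ff 6c.
Outer hash (tag): even-index sum = 398 mod 256 = 142; odd-index sum = 292 mod 256 = 36 → 8e 24.

8e24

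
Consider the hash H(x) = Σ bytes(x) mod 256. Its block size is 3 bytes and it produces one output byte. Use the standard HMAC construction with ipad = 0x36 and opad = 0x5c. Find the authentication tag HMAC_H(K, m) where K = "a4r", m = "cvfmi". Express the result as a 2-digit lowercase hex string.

85

Key "a4r" = 61 34 72 is exactly B = 3 bytes: K' = 61 34 72.
K' ⊕ ipad = 57 02 44.  K' ⊕ opad = 3d 68 2e.
Inner input = (K'⊕ipad) ∥ m = 57 02 44 ∥ 63 76 66 6d 69.
Inner hash: sum = 87+2+68+99+118+102+109+105 = 690; mod 256 = 178 → b2.
Outer input = (K'⊕opad) ∥ inner = 3d 68 2e ∥ b2.
Outer hash (tag): sum = 61+104+46+178 = 389; mod 256 = 133 → 85.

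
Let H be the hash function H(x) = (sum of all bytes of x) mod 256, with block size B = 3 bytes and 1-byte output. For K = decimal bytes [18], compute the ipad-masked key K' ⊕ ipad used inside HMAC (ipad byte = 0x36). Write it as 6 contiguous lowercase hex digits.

Key decimal bytes [18] = 12 is 1 byte ≤ B = 3; zero-pad to 3 bytes: K' = 12 00 00.
XOR each byte with 0x36: 12⊕36=24, 00⊕36=36, 00⊕36=36.

243636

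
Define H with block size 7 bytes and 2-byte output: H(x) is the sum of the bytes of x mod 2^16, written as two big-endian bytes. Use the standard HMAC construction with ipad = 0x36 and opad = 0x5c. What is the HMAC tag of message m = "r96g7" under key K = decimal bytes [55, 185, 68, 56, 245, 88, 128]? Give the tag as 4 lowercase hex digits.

03cf

Key decimal bytes [55, 185, 68, 56, 245, 88, 128] = 37 b9 44 38 f5 58 80 is exactly B = 7 bytes: K' = 37 b9 44 38 f5 58 80.
K' ⊕ ipad = 01 8f 72 0e c3 6e b6.  K' ⊕ opad = 6b e5 18 64 a9 04 dc.
Inner input = (K'⊕ipad) ∥ m = 01 8f 72 0e c3 6e b6 ∥ 72 39 36 67 37.
Inner hash: sum = 1+143+114+14+195+110+182+114+57+54+103+55 = 1142 → 04 76.
Outer input = (K'⊕opad) ∥ inner = 6b e5 18 64 a9 04 dc ∥ 04 76.
Outer hash (tag): sum = 107+229+24+100+169+4+220+4+118 = 975 → 03 cf.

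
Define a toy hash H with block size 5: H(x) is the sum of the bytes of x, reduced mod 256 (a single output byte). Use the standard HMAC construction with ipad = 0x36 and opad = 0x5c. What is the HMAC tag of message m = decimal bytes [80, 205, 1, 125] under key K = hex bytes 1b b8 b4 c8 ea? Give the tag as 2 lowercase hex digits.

0f

Key hex bytes 1b b8 b4 c8 ea is exactly B = 5 bytes: K' = 1b b8 b4 c8 ea.
K' ⊕ ipad = 2d 8e 82 fe dc.  K' ⊕ opad = 47 e4 e8 94 b6.
Inner input = (K'⊕ipad) ∥ m = 2d 8e 82 fe dc ∥ 50 cd 01 7d.
Inner hash: sum = 45+142+130+254+220+80+205+1+125 = 1202; mod 256 = 178 → b2.
Outer input = (K'⊕opad) ∥ inner = 47 e4 e8 94 b6 ∥ b2.
Outer hash (tag): sum = 71+228+232+148+182+178 = 1039; mod 256 = 15 → 0f.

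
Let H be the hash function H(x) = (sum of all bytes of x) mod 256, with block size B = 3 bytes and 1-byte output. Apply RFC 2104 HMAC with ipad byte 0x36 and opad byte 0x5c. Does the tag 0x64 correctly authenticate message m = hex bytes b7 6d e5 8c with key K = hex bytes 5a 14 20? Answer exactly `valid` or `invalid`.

Key hex bytes 5a 14 20 is exactly B = 3 bytes: K' = 5a 14 20.
K' ⊕ ipad = 6c 22 16; K' ⊕ opad = 06 48 7c.
Inner hash: sum = 108+34+22+183+109+229+140 = 825; mod 256 = 57 → 39.
Outer hash (recomputed tag): sum = 6+72+124+57 = 259; mod 256 = 3 → 03.
Recomputed tag = 03; claimed = 64 → mismatch.

invalid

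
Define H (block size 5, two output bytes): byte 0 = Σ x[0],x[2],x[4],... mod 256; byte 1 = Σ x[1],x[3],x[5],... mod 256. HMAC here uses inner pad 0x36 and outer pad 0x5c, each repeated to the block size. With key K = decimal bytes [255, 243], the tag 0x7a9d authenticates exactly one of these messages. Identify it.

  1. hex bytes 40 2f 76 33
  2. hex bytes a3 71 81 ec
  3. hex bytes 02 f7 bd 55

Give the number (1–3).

2

Key decimal bytes [255, 243] = ff f3 is 2 bytes ≤ B = 5; zero-pad to 5 bytes: K' = ff f3 00 00 00.
K' ⊕ ipad = c9 c5 36 36 36; K' ⊕ opad = a3 af 5c 5c 5c.
m1: inner = H(c9 c5 36 36 36 40 2f 76 33) = 97 b1; tag = H(a3 af 5c 5c 5c 97 b1) = 0ca2
m2: inner = H(c9 c5 36 36 36 a3 71 81 ec) = 92 1f; tag = H(a3 af 5c 5c 5c 92 1f) = 7a9d ← matches
m3: inner = H(c9 c5 36 36 36 02 f7 bd 55) = 81 ba; tag = H(a3 af 5c 5c 5c 81 ba) = 158c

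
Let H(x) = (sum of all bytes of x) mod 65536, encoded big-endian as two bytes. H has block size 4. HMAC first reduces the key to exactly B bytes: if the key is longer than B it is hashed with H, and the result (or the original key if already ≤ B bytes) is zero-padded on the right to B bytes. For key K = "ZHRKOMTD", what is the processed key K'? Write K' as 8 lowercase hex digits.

|K| = 8 > B = 4, so first hash the key.
H(K): sum = 90+72+82+75+79+77+84+68 = 627 → 02 73.
Zero-pad H(K) = 02 73 to 4 bytes: K' = 02 73 00 00.

02730000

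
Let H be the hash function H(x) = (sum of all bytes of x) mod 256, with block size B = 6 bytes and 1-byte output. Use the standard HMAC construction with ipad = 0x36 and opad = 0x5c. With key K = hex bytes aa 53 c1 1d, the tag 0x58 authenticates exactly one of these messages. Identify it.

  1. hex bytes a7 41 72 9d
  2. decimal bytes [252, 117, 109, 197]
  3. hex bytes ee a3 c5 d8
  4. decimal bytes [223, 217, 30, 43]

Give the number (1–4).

Key hex bytes aa 53 c1 1d is 4 bytes ≤ B = 6; zero-pad to 6 bytes: K' = aa 53 c1 1d 00 00.
K' ⊕ ipad = 9c 65 f7 2b 36 36; K' ⊕ opad = f6 0f 9d 41 5c 5c.
m1: inner = H(9c 65 f7 2b 36 36 a7 41 72 9d) = 86; tag = H(f6 0f 9d 41 5c 5c 86) = 21
m2: inner = H(9c 65 f7 2b 36 36 fc 75 6d c5) = 32; tag = H(f6 0f 9d 41 5c 5c 32) = cd
m3: inner = H(9c 65 f7 2b 36 36 ee a3 c5 d8) = bd; tag = H(f6 0f 9d 41 5c 5c bd) = 58 ← matches
m4: inner = H(9c 65 f7 2b 36 36 df d9 1e 2b) = 90; tag = H(f6 0f 9d 41 5c 5c 90) = 2b

3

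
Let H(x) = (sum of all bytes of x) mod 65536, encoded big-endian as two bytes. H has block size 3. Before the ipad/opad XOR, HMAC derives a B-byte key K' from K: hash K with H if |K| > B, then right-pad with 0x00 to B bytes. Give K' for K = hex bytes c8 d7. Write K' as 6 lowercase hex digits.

Key hex bytes c8 d7 is 2 bytes ≤ B = 3; zero-pad to 3 bytes: K' = c8 d7 00.

c8d700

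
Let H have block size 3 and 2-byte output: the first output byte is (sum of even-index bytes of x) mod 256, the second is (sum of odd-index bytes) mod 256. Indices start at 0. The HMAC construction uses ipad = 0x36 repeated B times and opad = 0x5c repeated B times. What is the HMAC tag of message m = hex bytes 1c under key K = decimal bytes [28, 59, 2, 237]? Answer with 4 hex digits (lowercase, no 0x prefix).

d8d2

Key decimal bytes [28, 59, 2, 237] = 1c 3b 02 ed is 4 bytes > B = 3, so hash it first: H(key) = 1e 28, then zero-pad to 3 bytes: K' = 1e 28 00.
K' ⊕ ipad = 28 1e 36.  K' ⊕ opad = 42 74 5c.
Inner input = (K'⊕ipad) ∥ m = 28 1e 36 ∥ 1c.
Inner hash: even-index sum = 94 mod 256 = 94; odd-index sum = 58 mod 256 = 58 → 5e 3a.
Outer input = (K'⊕opad) ∥ inner = 42 74 5c ∥ 5e 3a.
Outer hash (tag): even-index sum = 216 mod 256 = 216; odd-index sum = 210 mod 256 = 210 → d8 d2.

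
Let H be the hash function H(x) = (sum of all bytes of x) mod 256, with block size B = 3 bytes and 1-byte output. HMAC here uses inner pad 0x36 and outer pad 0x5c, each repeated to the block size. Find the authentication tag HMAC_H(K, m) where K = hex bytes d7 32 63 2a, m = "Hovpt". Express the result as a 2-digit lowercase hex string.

Key hex bytes d7 32 63 2a is 4 bytes > B = 3, so hash it first: H(key) = 96, then zero-pad to 3 bytes: K' = 96 00 00.
K' ⊕ ipad = a0 36 36.  K' ⊕ opad = ca 5c 5c.
Inner input = (K'⊕ipad) ∥ m = a0 36 36 ∥ 48 6f 76 70 74.
Inner hash: sum = 160+54+54+72+111+118+112+116 = 797; mod 256 = 29 → 1d.
Outer input = (K'⊕opad) ∥ inner = ca 5c 5c ∥ 1d.
Outer hash (tag): sum = 202+92+92+29 = 415; mod 256 = 159 → 9f.

9f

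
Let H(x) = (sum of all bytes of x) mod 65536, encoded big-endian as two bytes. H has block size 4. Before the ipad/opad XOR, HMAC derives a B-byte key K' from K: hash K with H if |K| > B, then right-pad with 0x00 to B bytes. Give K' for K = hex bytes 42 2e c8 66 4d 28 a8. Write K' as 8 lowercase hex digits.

02bb0000

|K| = 7 > B = 4, so first hash the key.
H(K): sum = 66+46+200+102+77+40+168 = 699 → 02 bb.
Zero-pad H(K) = 02 bb to 4 bytes: K' = 02 bb 00 00.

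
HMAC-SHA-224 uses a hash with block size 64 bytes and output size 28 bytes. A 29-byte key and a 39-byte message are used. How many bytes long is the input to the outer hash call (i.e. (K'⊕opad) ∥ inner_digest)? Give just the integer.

92

Key is 29 ≤ 64 bytes, zero-padded: |K'| = 64.
Outer input = (K'⊕opad) ∥ H(inner) → 64 + 28 = 92 bytes.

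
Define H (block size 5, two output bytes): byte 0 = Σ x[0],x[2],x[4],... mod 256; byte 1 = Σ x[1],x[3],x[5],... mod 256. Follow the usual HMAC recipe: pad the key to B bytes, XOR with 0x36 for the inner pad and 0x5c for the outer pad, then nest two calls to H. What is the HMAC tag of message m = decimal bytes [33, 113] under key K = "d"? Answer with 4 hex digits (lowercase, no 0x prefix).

7de7

Key "d" = 64 is 1 byte ≤ B = 5; zero-pad to 5 bytes: K' = 64 00 00 00 00.
K' ⊕ ipad = 52 36 36 36 36.  K' ⊕ opad = 38 5c 5c 5c 5c.
Inner input = (K'⊕ipad) ∥ m = 52 36 36 36 36 ∥ 21 71.
Inner hash: even-index sum = 303 mod 256 = 47; odd-index sum = 141 mod 256 = 141 → 2f 8d.
Outer input = (K'⊕opad) ∥ inner = 38 5c 5c 5c 5c ∥ 2f 8d.
Outer hash (tag): even-index sum = 381 mod 256 = 125; odd-index sum = 231 mod 256 = 231 → 7d e7.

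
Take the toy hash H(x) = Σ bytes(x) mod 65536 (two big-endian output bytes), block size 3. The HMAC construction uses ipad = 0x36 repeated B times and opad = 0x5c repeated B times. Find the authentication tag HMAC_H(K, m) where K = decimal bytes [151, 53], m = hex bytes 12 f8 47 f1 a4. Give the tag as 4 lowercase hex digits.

0253

Key decimal bytes [151, 53] = 97 35 is 2 bytes ≤ B = 3; zero-pad to 3 bytes: K' = 97 35 00.
K' ⊕ ipad = a1 03 36.  K' ⊕ opad = cb 69 5c.
Inner input = (K'⊕ipad) ∥ m = a1 03 36 ∥ 12 f8 47 f1 a4.
Inner hash: sum = 161+3+54+18+248+71+241+164 = 960 → 03 c0.
Outer input = (K'⊕opad) ∥ inner = cb 69 5c ∥ 03 c0.
Outer hash (tag): sum = 203+105+92+3+192 = 595 → 02 53.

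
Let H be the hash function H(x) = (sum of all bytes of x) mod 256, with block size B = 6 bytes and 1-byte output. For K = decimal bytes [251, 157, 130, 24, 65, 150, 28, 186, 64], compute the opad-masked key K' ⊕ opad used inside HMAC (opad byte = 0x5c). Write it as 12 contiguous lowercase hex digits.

Key decimal bytes [251, 157, 130, 24, 65, 150, 28, 186, 64] = fb 9d 82 18 41 96 1c ba 40 is 9 bytes > B = 6, so hash it first: H(key) = 1f, then zero-pad to 6 bytes: K' = 1f 00 00 00 00 00.
XOR each byte with 0x5c: 1f⊕5c=43, 00⊕5c=5c, 00⊕5c=5c, 00⊕5c=5c, 00⊕5c=5c, 00⊕5c=5c.

435c5c5c5c5c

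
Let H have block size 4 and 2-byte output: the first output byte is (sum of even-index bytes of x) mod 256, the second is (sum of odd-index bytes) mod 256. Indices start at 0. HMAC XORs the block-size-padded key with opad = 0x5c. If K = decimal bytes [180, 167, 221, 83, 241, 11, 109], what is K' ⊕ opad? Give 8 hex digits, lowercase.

Key decimal bytes [180, 167, 221, 83, 241, 11, 109] = b4 a7 dd 53 f1 0b 6d is 7 bytes > B = 4, so hash it first: H(key) = ef 05, then zero-pad to 4 bytes: K' = ef 05 00 00.
XOR each byte with 0x5c: ef⊕5c=b3, 05⊕5c=59, 00⊕5c=5c, 00⊕5c=5c.

b3595c5c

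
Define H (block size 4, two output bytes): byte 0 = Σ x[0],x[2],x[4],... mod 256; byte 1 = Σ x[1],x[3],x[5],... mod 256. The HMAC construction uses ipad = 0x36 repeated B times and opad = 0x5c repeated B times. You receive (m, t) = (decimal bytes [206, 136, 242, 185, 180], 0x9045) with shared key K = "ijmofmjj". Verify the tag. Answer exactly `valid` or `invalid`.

Key "ijmofmjj" = 69 6a 6d 6f 66 6d 6a 6a is 8 bytes > B = 4, so hash it first: H(key) = a6 b0, then zero-pad to 4 bytes: K' = a6 b0 00 00.
K' ⊕ ipad = 90 86 36 36; K' ⊕ opad = fa ec 5c 5c.
Inner hash: even-index sum = 826 mod 256 = 58; odd-index sum = 509 mod 256 = 253 → 3a fd.
Outer hash (recomputed tag): even-index sum = 400 mod 256 = 144; odd-index sum = 581 mod 256 = 69 → 90 45.
Recomputed tag = 9045; claimed = 9045 → match.

valid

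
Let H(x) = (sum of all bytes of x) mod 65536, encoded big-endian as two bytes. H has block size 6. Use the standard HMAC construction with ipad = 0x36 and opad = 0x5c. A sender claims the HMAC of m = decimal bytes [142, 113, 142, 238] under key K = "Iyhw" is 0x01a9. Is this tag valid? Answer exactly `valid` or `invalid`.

Key "Iyhw" = 49 79 68 77 is 4 bytes ≤ B = 6; zero-pad to 6 bytes: K' = 49 79 68 77 00 00.
K' ⊕ ipad = 7f 4f 5e 41 36 36; K' ⊕ opad = 15 25 34 2b 5c 5c.
Inner hash: sum = 127+79+94+65+54+54+142+113+142+238 = 1108 → 04 54.
Outer hash (recomputed tag): sum = 21+37+52+43+92+92+4+84 = 425 → 01 a9.
Recomputed tag = 01a9; claimed = 01a9 → match.

valid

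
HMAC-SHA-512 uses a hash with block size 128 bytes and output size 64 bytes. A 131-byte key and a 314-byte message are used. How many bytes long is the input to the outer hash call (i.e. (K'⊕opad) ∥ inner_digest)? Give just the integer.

Key is 131 > 128 bytes, so it is hashed to 64 bytes then zero-padded to 128: |K'| = 128.
Outer input = (K'⊕opad) ∥ H(inner) → 128 + 64 = 192 bytes.

192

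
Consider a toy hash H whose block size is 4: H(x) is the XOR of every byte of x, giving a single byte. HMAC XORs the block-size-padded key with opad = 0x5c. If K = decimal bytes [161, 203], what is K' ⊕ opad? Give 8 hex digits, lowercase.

fd975c5c

Key decimal bytes [161, 203] = a1 cb is 2 bytes ≤ B = 4; zero-pad to 4 bytes: K' = a1 cb 00 00.
XOR each byte with 0x5c: a1⊕5c=fd, cb⊕5c=97, 00⊕5c=5c, 00⊕5c=5c.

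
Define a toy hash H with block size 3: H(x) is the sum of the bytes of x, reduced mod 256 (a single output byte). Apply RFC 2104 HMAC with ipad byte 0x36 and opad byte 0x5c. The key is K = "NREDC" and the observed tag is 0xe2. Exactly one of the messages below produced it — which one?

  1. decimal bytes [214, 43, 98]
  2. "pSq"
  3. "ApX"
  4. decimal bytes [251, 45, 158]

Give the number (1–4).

Key "NREDC" = 4e 52 45 44 43 is 5 bytes > B = 3, so hash it first: H(key) = 6c, then zero-pad to 3 bytes: K' = 6c 00 00.
K' ⊕ ipad = 5a 36 36; K' ⊕ opad = 30 5c 5c.
m1: inner = H(5a 36 36 d6 2b 62) = 29; tag = H(30 5c 5c 29) = 11
m2: inner = H(5a 36 36 70 53 71) = fa; tag = H(30 5c 5c fa) = e2 ← matches
m3: inner = H(5a 36 36 41 70 58) = cf; tag = H(30 5c 5c cf) = b7
m4: inner = H(5a 36 36 fb 2d 9e) = 8c; tag = H(30 5c 5c 8c) = 74

2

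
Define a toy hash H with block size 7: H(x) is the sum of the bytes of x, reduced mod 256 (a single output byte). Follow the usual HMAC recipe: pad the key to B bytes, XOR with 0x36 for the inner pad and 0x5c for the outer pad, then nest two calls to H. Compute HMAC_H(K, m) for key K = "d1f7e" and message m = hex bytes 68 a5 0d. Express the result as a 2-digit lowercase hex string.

Key "d1f7e" = 64 31 66 37 65 is 5 bytes ≤ B = 7; zero-pad to 7 bytes: K' = 64 31 66 37 65 00 00.
K' ⊕ ipad = 52 07 50 01 53 36 36.  K' ⊕ opad = 38 6d 3a 6b 39 5c 5c.
Inner input = (K'⊕ipad) ∥ m = 52 07 50 01 53 36 36 ∥ 68 a5 0d.
Inner hash: sum = 82+7+80+1+83+54+54+104+165+13 = 643; mod 256 = 131 → 83.
Outer input = (K'⊕opad) ∥ inner = 38 6d 3a 6b 39 5c 5c ∥ 83.
Outer hash (tag): sum = 56+109+58+107+57+92+92+131 = 702; mod 256 = 190 → be.

be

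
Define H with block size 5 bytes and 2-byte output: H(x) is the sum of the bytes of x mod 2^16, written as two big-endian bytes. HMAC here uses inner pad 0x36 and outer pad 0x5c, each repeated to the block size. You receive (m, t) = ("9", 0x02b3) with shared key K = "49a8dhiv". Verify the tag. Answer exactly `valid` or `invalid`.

Key "49a8dhiv" = 34 39 61 38 64 68 69 76 is 8 bytes > B = 5, so hash it first: H(key) = 02 b1, then zero-pad to 5 bytes: K' = 02 b1 00 00 00.
K' ⊕ ipad = 34 87 36 36 36; K' ⊕ opad = 5e ed 5c 5c 5c.
Inner hash: sum = 52+135+54+54+54+57 = 406 → 01 96.
Outer hash (recomputed tag): sum = 94+237+92+92+92+1+150 = 758 → 02 f6.
Recomputed tag = 02f6; claimed = 02b3 → mismatch.

invalid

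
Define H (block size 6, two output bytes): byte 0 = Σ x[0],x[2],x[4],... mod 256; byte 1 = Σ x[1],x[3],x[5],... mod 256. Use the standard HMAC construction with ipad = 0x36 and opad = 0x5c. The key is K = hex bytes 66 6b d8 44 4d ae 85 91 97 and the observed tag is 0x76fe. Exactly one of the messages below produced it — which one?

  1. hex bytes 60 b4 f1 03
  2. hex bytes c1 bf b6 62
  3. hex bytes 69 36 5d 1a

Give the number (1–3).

Key hex bytes 66 6b d8 44 4d ae 85 91 97 is 9 bytes > B = 6, so hash it first: H(key) = a7 ee, then zero-pad to 6 bytes: K' = a7 ee 00 00 00 00.
K' ⊕ ipad = 91 d8 36 36 36 36; K' ⊕ opad = fb b2 5c 5c 5c 5c.
m1: inner = H(91 d8 36 36 36 36 60 b4 f1 03) = 4e fb; tag = H(fb b2 5c 5c 5c 5c 4e fb) = 0165
m2: inner = H(91 d8 36 36 36 36 c1 bf b6 62) = 74 65; tag = H(fb b2 5c 5c 5c 5c 74 65) = 27cf
m3: inner = H(91 d8 36 36 36 36 69 36 5d 1a) = c3 94; tag = H(fb b2 5c 5c 5c 5c c3 94) = 76fe ← matches

3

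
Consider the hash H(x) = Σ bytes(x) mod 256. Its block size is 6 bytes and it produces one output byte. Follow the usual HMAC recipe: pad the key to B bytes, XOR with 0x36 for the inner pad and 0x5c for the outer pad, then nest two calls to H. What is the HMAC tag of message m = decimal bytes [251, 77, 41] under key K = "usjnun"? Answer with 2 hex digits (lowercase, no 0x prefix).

63

Key "usjnun" = 75 73 6a 6e 75 6e is exactly B = 6 bytes: K' = 75 73 6a 6e 75 6e.
K' ⊕ ipad = 43 45 5c 58 43 58.  K' ⊕ opad = 29 2f 36 32 29 32.
Inner input = (K'⊕ipad) ∥ m = 43 45 5c 58 43 58 ∥ fb 4d 29.
Inner hash: sum = 67+69+92+88+67+88+251+77+41 = 840; mod 256 = 72 → 48.
Outer input = (K'⊕opad) ∥ inner = 29 2f 36 32 29 32 ∥ 48.
Outer hash (tag): sum = 41+47+54+50+41+50+72 = 355; mod 256 = 99 → 63.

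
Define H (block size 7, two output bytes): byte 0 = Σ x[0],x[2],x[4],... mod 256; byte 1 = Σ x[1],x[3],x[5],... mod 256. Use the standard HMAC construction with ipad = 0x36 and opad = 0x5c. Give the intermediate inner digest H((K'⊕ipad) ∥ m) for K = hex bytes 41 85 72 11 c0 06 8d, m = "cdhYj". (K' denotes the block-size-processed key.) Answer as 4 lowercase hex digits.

293f

Key hex bytes 41 85 72 11 c0 06 8d is exactly B = 7 bytes: K' = 41 85 72 11 c0 06 8d.
K' ⊕ ipad = 77 b3 44 27 f6 30 bb.
Inner input = 77 b3 44 27 f6 30 bb ∥ 63 64 68 59 6a.
Inner hash: even-index sum = 809 mod 256 = 41; odd-index sum = 575 mod 256 = 63 → 29 3f.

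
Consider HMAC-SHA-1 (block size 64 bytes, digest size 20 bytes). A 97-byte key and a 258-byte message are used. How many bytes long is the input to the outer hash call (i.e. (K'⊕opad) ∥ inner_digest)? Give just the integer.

84

Key is 97 > 64 bytes, so it is hashed to 20 bytes then zero-padded to 64: |K'| = 64.
Outer input = (K'⊕opad) ∥ H(inner) → 64 + 20 = 84 bytes.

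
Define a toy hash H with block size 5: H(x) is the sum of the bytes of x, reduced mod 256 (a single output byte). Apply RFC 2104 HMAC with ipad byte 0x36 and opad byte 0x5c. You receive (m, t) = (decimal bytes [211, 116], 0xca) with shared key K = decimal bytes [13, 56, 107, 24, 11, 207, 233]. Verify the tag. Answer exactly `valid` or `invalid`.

invalid

Key decimal bytes [13, 56, 107, 24, 11, 207, 233] = 0d 38 6b 18 0b cf e9 is 7 bytes > B = 5, so hash it first: H(key) = 8b, then zero-pad to 5 bytes: K' = 8b 00 00 00 00.
K' ⊕ ipad = bd 36 36 36 36; K' ⊕ opad = d7 5c 5c 5c 5c.
Inner hash: sum = 189+54+54+54+54+211+116 = 732; mod 256 = 220 → dc.
Outer hash (recomputed tag): sum = 215+92+92+92+92+220 = 803; mod 256 = 35 → 23.
Recomputed tag = 23; claimed = ca → mismatch.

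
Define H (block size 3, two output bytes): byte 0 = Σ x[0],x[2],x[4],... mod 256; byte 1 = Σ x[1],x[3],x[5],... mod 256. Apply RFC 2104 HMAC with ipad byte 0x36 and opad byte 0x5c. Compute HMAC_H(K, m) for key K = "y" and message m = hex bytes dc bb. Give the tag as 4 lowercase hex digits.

939c

Key "y" = 79 is 1 byte ≤ B = 3; zero-pad to 3 bytes: K' = 79 00 00.
K' ⊕ ipad = 4f 36 36.  K' ⊕ opad = 25 5c 5c.
Inner input = (K'⊕ipad) ∥ m = 4f 36 36 ∥ dc bb.
Inner hash: even-index sum = 320 mod 256 = 64; odd-index sum = 274 mod 256 = 18 → 40 12.
Outer input = (K'⊕opad) ∥ inner = 25 5c 5c ∥ 40 12.
Outer hash (tag): even-index sum = 147 mod 256 = 147; odd-index sum = 156 mod 256 = 156 → 93 9c.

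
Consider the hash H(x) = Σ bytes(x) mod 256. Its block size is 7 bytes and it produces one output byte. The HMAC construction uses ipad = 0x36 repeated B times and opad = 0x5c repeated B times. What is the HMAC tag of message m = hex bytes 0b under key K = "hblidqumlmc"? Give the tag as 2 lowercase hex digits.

e9

Key "hblidqumlmc" = 68 62 6c 69 64 71 75 6d 6c 6d 63 is 11 bytes > B = 7, so hash it first: H(key) = 92, then zero-pad to 7 bytes: K' = 92 00 00 00 00 00 00.
K' ⊕ ipad = a4 36 36 36 36 36 36.  K' ⊕ opad = ce 5c 5c 5c 5c 5c 5c.
Inner input = (K'⊕ipad) ∥ m = a4 36 36 36 36 36 36 ∥ 0b.
Inner hash: sum = 164+54+54+54+54+54+54+11 = 499; mod 256 = 243 → f3.
Outer input = (K'⊕opad) ∥ inner = ce 5c 5c 5c 5c 5c 5c ∥ f3.
Outer hash (tag): sum = 206+92+92+92+92+92+92+243 = 1001; mod 256 = 233 → e9.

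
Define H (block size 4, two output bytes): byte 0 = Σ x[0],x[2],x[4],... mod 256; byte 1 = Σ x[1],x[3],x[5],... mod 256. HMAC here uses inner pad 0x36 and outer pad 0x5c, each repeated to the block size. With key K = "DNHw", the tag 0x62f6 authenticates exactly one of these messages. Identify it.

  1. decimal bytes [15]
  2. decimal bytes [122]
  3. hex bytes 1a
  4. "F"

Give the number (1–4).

Key "DNHw" = 44 4e 48 77 is exactly B = 4 bytes: K' = 44 4e 48 77.
K' ⊕ ipad = 72 78 7e 41; K' ⊕ opad = 18 12 14 2b.
m1: inner = H(72 78 7e 41 0f) = ff b9; tag = H(18 12 14 2b ff b9) = 2bf6
m2: inner = H(72 78 7e 41 7a) = 6a b9; tag = H(18 12 14 2b 6a b9) = 96f6
m3: inner = H(72 78 7e 41 1a) = 0a b9; tag = H(18 12 14 2b 0a b9) = 36f6
m4: inner = H(72 78 7e 41 46) = 36 b9; tag = H(18 12 14 2b 36 b9) = 62f6 ← matches

4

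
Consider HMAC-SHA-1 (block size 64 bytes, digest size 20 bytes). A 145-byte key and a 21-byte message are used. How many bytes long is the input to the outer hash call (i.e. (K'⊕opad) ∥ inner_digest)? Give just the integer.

Key is 145 > 64 bytes, so it is hashed to 20 bytes then zero-padded to 64: |K'| = 64.
Outer input = (K'⊕opad) ∥ H(inner) → 64 + 20 = 84 bytes.

84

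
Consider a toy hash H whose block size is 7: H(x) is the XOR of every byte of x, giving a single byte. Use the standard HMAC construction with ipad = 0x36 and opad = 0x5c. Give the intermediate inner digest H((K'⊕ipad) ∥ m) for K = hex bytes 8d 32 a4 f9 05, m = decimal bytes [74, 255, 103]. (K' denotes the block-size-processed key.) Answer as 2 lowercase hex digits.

03

Key hex bytes 8d 32 a4 f9 05 is 5 bytes ≤ B = 7; zero-pad to 7 bytes: K' = 8d 32 a4 f9 05 00 00.
K' ⊕ ipad = bb 04 92 cf 33 36 36.
Inner input = bb 04 92 cf 33 36 36 ∥ 4a ff 67.
Inner hash: XOR bb⊕04⊕92⊕cf⊕33⊕36⊕36⊕4a⊕ff⊕67 = 03.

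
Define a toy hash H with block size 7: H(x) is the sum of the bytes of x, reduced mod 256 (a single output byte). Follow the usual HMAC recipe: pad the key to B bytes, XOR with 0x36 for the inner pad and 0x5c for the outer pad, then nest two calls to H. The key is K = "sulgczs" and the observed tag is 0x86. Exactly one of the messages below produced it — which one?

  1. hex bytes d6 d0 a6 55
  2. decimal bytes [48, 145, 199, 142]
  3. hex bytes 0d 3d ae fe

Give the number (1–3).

Key "sulgczs" = 73 75 6c 67 63 7a 73 is exactly B = 7 bytes: K' = 73 75 6c 67 63 7a 73.
K' ⊕ ipad = 45 43 5a 51 55 4c 45; K' ⊕ opad = 2f 29 30 3b 3f 26 2f.
m1: inner = H(45 43 5a 51 55 4c 45 d6 d0 a6 55) = ba; tag = H(2f 29 30 3b 3f 26 2f ba) = 11
m2: inner = H(45 43 5a 51 55 4c 45 30 91 c7 8e) = 2f; tag = H(2f 29 30 3b 3f 26 2f 2f) = 86 ← matches
m3: inner = H(45 43 5a 51 55 4c 45 0d 3d ae fe) = 0f; tag = H(2f 29 30 3b 3f 26 2f 0f) = 66

2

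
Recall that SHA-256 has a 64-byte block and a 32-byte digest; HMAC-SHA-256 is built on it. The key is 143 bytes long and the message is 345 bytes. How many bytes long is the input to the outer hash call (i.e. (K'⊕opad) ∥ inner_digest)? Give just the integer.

Key is 143 > 64 bytes, so it is hashed to 32 bytes then zero-padded to 64: |K'| = 64.
Outer input = (K'⊕opad) ∥ H(inner) → 64 + 32 = 96 bytes.

96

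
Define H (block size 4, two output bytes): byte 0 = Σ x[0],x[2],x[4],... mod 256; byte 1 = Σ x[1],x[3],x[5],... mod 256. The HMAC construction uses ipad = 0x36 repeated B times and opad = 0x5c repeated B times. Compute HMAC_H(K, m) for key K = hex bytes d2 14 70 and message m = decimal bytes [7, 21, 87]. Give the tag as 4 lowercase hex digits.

Key hex bytes d2 14 70 is 3 bytes ≤ B = 4; zero-pad to 4 bytes: K' = d2 14 70 00.
K' ⊕ ipad = e4 22 46 36.  K' ⊕ opad = 8e 48 2c 5c.
Inner input = (K'⊕ipad) ∥ m = e4 22 46 36 ∥ 07 15 57.
Inner hash: even-index sum = 392 mod 256 = 136; odd-index sum = 109 mod 256 = 109 → 88 6d.
Outer input = (K'⊕opad) ∥ inner = 8e 48 2c 5c ∥ 88 6d.
Outer hash (tag): even-index sum = 322 mod 256 = 66; odd-index sum = 273 mod 256 = 17 → 42 11.

4211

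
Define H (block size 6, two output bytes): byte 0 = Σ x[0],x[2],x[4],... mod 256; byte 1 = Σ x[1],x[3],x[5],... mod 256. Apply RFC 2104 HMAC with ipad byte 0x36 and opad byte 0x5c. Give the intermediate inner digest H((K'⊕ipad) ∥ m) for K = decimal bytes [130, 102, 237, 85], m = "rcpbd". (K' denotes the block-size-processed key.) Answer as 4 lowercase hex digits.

Key decimal bytes [130, 102, 237, 85] = 82 66 ed 55 is 4 bytes ≤ B = 6; zero-pad to 6 bytes: K' = 82 66 ed 55 00 00.
K' ⊕ ipad = b4 50 db 63 36 36.
Inner input = b4 50 db 63 36 36 ∥ 72 63 70 62 64.
Inner hash: even-index sum = 779 mod 256 = 11; odd-index sum = 430 mod 256 = 174 → 0b ae.

0bae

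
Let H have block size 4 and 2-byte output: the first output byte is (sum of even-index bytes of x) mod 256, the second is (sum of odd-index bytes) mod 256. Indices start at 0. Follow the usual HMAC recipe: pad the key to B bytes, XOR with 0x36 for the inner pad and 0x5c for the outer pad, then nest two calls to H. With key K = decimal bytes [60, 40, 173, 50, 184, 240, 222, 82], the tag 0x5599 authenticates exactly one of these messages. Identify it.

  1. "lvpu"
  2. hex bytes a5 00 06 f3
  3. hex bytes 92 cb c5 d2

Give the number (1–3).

3

Key decimal bytes [60, 40, 173, 50, 184, 240, 222, 82] = 3c 28 ad 32 b8 f0 de 52 is 8 bytes > B = 4, so hash it first: H(key) = 7f 9c, then zero-pad to 4 bytes: K' = 7f 9c 00 00.
K' ⊕ ipad = 49 aa 36 36; K' ⊕ opad = 23 c0 5c 5c.
m1: inner = H(49 aa 36 36 6c 76 70 75) = 5b cb; tag = H(23 c0 5c 5c 5b cb) = dae7
m2: inner = H(49 aa 36 36 a5 00 06 f3) = 2a d3; tag = H(23 c0 5c 5c 2a d3) = a9ef
m3: inner = H(49 aa 36 36 92 cb c5 d2) = d6 7d; tag = H(23 c0 5c 5c d6 7d) = 5599 ← matches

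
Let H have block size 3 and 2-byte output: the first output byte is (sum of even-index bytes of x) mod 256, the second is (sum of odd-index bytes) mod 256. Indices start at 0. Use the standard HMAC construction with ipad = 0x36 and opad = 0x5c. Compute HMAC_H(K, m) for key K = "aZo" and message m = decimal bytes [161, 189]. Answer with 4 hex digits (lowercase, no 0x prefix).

Key "aZo" = 61 5a 6f is exactly B = 3 bytes: K' = 61 5a 6f.
K' ⊕ ipad = 57 6c 59.  K' ⊕ opad = 3d 06 33.
Inner input = (K'⊕ipad) ∥ m = 57 6c 59 ∥ a1 bd.
Inner hash: even-index sum = 365 mod 256 = 109; odd-index sum = 269 mod 256 = 13 → 6d 0d.
Outer input = (K'⊕opad) ∥ inner = 3d 06 33 ∥ 6d 0d.
Outer hash (tag): even-index sum = 125 mod 256 = 125; odd-index sum = 115 mod 256 = 115 → 7d 73.

7d73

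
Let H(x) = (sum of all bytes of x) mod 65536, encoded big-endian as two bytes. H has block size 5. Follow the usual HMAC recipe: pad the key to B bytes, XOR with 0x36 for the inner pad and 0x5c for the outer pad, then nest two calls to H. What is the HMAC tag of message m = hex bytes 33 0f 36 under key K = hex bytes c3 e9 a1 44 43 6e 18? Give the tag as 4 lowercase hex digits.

Key hex bytes c3 e9 a1 44 43 6e 18 is 7 bytes > B = 5, so hash it first: H(key) = 03 5a, then zero-pad to 5 bytes: K' = 03 5a 00 00 00.
K' ⊕ ipad = 35 6c 36 36 36.  K' ⊕ opad = 5f 06 5c 5c 5c.
Inner input = (K'⊕ipad) ∥ m = 35 6c 36 36 36 ∥ 33 0f 36.
Inner hash: sum = 53+108+54+54+54+51+15+54 = 443 → 01 bb.
Outer input = (K'⊕opad) ∥ inner = 5f 06 5c 5c 5c ∥ 01 bb.
Outer hash (tag): sum = 95+6+92+92+92+1+187 = 565 → 02 35.

0235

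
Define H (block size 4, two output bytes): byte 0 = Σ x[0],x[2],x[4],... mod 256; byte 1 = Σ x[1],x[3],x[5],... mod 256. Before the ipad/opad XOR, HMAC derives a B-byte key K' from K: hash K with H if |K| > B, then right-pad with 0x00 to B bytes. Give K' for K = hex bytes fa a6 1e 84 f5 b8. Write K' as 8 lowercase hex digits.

0de20000

|K| = 6 > B = 4, so first hash the key.
H(K): even-index sum = 525 mod 256 = 13; odd-index sum = 482 mod 256 = 226 → 0d e2.
Zero-pad H(K) = 0d e2 to 4 bytes: K' = 0d e2 00 00.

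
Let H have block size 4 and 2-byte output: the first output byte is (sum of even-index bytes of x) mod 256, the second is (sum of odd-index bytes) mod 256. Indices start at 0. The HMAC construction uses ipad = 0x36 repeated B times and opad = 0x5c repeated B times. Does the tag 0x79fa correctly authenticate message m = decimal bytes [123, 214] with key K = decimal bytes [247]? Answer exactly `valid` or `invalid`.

valid

Key decimal bytes [247] = f7 is 1 byte ≤ B = 4; zero-pad to 4 bytes: K' = f7 00 00 00.
K' ⊕ ipad = c1 36 36 36; K' ⊕ opad = ab 5c 5c 5c.
Inner hash: even-index sum = 370 mod 256 = 114; odd-index sum = 322 mod 256 = 66 → 72 42.
Outer hash (recomputed tag): even-index sum = 377 mod 256 = 121; odd-index sum = 250 mod 256 = 250 → 79 fa.
Recomputed tag = 79fa; claimed = 79fa → match.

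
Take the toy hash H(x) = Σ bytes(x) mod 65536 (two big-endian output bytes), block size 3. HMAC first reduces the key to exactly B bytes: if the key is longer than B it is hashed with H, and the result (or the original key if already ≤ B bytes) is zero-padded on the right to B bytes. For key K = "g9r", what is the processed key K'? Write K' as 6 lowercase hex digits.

Key "g9r" = 67 39 72 is exactly B = 3 bytes: K' = 67 39 72.

673972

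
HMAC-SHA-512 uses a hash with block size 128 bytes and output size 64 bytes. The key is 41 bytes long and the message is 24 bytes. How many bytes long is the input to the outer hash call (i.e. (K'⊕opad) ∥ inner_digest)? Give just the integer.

192

Key is 41 ≤ 128 bytes, zero-padded: |K'| = 128.
Outer input = (K'⊕opad) ∥ H(inner) → 128 + 64 = 192 bytes.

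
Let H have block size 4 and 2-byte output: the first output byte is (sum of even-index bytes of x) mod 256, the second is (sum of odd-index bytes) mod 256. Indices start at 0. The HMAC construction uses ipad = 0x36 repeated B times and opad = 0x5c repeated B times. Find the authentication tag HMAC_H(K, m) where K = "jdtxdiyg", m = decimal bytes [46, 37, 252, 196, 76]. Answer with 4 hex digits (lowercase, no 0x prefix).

7c05

Key "jdtxdiyg" = 6a 64 74 78 64 69 79 67 is 8 bytes > B = 4, so hash it first: H(key) = bb ac, then zero-pad to 4 bytes: K' = bb ac 00 00.
K' ⊕ ipad = 8d 9a 36 36.  K' ⊕ opad = e7 f0 5c 5c.
Inner input = (K'⊕ipad) ∥ m = 8d 9a 36 36 ∥ 2e 25 fc c4 4c.
Inner hash: even-index sum = 569 mod 256 = 57; odd-index sum = 441 mod 256 = 185 → 39 b9.
Outer input = (K'⊕opad) ∥ inner = e7 f0 5c 5c ∥ 39 b9.
Outer hash (tag): even-index sum = 380 mod 256 = 124; odd-index sum = 517 mod 256 = 5 → 7c 05.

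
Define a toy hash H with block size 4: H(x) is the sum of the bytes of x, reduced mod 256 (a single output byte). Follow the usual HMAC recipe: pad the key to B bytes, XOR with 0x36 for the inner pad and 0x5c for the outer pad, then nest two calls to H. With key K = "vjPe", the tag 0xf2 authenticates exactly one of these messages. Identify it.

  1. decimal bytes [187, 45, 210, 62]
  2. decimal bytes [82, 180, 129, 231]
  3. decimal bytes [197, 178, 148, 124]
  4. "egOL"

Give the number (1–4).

Key "vjPe" = 76 6a 50 65 is exactly B = 4 bytes: K' = 76 6a 50 65.
K' ⊕ ipad = 40 5c 66 53; K' ⊕ opad = 2a 36 0c 39.
m1: inner = H(40 5c 66 53 bb 2d d2 3e) = 4d; tag = H(2a 36 0c 39 4d) = f2 ← matches
m2: inner = H(40 5c 66 53 52 b4 81 e7) = c3; tag = H(2a 36 0c 39 c3) = 68
m3: inner = H(40 5c 66 53 c5 b2 94 7c) = dc; tag = H(2a 36 0c 39 dc) = 81
m4: inner = H(40 5c 66 53 65 67 4f 4c) = bc; tag = H(2a 36 0c 39 bc) = 61

1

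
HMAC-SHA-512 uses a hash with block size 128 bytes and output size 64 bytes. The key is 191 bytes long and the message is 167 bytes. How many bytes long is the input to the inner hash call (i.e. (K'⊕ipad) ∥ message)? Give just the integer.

295

Key is 191 > 128 bytes, so it is hashed to 64 bytes then zero-padded to 128: |K'| = 128.
Inner input = (K'⊕ipad) ∥ m → 128 + 167 = 295 bytes.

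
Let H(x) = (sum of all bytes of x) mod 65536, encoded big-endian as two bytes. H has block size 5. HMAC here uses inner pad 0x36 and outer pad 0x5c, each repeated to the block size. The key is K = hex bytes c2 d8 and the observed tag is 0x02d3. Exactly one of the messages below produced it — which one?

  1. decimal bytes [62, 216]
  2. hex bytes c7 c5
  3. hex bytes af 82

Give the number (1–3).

1

Key hex bytes c2 d8 is 2 bytes ≤ B = 5; zero-pad to 5 bytes: K' = c2 d8 00 00 00.
K' ⊕ ipad = f4 ee 36 36 36; K' ⊕ opad = 9e 84 5c 5c 5c.
m1: inner = H(f4 ee 36 36 36 3e d8) = 03 9a; tag = H(9e 84 5c 5c 5c 03 9a) = 02d3 ← matches
m2: inner = H(f4 ee 36 36 36 c7 c5) = 04 10; tag = H(9e 84 5c 5c 5c 04 10) = 024a
m3: inner = H(f4 ee 36 36 36 af 82) = 03 b5; tag = H(9e 84 5c 5c 5c 03 b5) = 02ee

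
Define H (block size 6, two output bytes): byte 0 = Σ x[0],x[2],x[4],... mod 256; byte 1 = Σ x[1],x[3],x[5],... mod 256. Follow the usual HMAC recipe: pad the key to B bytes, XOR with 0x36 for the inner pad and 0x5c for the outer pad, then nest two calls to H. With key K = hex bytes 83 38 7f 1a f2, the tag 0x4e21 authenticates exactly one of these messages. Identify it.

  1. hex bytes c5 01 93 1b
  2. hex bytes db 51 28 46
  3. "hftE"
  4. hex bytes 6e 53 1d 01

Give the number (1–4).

3

Key hex bytes 83 38 7f 1a f2 is 5 bytes ≤ B = 6; zero-pad to 6 bytes: K' = 83 38 7f 1a f2 00.
K' ⊕ ipad = b5 0e 49 2c c4 36; K' ⊕ opad = df 64 23 46 ae 5c.
m1: inner = H(b5 0e 49 2c c4 36 c5 01 93 1b) = 1a 8c; tag = H(df 64 23 46 ae 5c 1a 8c) = ca92
m2: inner = H(b5 0e 49 2c c4 36 db 51 28 46) = c5 07; tag = H(df 64 23 46 ae 5c c5 07) = 750d
m3: inner = H(b5 0e 49 2c c4 36 68 66 74 45) = 9e 1b; tag = H(df 64 23 46 ae 5c 9e 1b) = 4e21 ← matches
m4: inner = H(b5 0e 49 2c c4 36 6e 53 1d 01) = 4d c4; tag = H(df 64 23 46 ae 5c 4d c4) = fdca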